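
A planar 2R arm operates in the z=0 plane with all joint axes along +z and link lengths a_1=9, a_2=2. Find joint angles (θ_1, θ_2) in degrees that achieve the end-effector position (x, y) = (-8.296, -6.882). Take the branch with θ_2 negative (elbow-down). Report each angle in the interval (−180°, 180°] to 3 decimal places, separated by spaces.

cos θ_2 = (116.1855−9²−2²)/(2·9·2) = 0.8663; θ_2 = -29.9725° (elbow-down)
β = atan2(-6.8820,-8.2960) = -140.3224°; ψ = atan2(-0.9992,10.7325) = -5.3188°
θ_1 = β − ψ = -135.0036°

-135.004 -29.973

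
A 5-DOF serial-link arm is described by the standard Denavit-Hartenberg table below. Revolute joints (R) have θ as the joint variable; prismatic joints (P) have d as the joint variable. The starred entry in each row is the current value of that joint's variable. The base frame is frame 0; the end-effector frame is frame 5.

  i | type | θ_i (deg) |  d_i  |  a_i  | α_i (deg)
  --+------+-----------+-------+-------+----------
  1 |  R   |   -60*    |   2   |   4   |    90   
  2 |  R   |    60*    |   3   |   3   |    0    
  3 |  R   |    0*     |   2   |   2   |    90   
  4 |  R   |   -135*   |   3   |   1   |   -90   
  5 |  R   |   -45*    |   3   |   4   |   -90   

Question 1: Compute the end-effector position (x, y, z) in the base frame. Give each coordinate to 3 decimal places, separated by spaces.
after link 1: o_1 = (2.0000, -3.4641, 2.0000)
after link 2: o_2 = (0.1519, -6.2631, 4.5981)
after link 3: o_3 = (-1.0801, -8.1292, 6.3301)
after link 4: o_4 = (0.6545, -9.7194, 4.2178)
after link 5: o_5 = (5.4787, -9.8326, 2.9086)

5.479 -9.833 2.909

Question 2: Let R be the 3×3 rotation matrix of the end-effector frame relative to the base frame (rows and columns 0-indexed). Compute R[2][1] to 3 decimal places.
End-effector y-axis (col 1 of R) = (-0.7891,-0.0474,-0.6124)
R[2][1] = -0.6124

-0.612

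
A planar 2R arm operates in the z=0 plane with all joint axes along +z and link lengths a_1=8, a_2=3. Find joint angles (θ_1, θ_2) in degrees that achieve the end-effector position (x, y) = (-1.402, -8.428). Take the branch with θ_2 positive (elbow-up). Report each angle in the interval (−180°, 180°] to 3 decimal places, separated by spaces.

-120.001 90.004

cos θ_2 = (72.9968−8²−3²)/(2·8·3) = -0.0001; θ_2 = 90.0038° (elbow-up)
β = atan2(-8.4280,-1.4020) = -99.4447°; ψ = atan2(3.0000,7.9998) = 20.5565°
θ_1 = β − ψ = -120.0012°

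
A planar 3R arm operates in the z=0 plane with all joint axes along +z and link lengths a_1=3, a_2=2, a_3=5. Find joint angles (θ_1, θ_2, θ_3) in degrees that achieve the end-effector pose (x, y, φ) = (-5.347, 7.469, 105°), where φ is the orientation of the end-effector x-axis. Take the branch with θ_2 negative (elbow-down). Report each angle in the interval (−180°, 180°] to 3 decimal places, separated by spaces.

wrist centre = target − a_3·(cos φ, sin φ) = (-4.0529, 2.6394)
cos θ_2 = (23.3923−3²−2²)/(2·3·2) = 0.8660; θ_2 = -29.9999° (elbow-down)
β = atan2(2.6394,-4.0529) = 146.9266°; ψ = atan2(-1.0000,4.7321) = -11.9324°
θ_1 = β − ψ = 158.8591°
θ_3 = φ − θ_1 − θ_2 = -23.8592° (wrapped to (-180°,180°])

158.859 -30.000 -23.859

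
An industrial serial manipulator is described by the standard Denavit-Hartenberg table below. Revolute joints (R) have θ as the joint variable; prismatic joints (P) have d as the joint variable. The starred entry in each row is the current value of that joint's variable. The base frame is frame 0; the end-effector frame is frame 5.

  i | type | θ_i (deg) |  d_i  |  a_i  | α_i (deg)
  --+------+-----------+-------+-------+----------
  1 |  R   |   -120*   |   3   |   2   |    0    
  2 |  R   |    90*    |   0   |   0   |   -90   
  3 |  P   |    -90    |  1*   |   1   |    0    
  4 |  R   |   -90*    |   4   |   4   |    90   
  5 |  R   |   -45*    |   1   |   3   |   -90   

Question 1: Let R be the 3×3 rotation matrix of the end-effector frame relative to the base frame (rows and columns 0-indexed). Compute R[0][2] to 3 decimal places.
End-effector z-axis (col 2 of R) = (-0.2588,0.9659,0.0000)
R[0][2] = -0.2588

-0.259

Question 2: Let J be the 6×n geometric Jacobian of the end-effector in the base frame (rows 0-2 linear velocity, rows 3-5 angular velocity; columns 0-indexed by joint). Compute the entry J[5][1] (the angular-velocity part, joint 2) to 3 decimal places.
1.000

axis z_1 = (0.0000,0.0000,1.0000); lever o_n−o_1 = (-3.8619,5.5537,0.0000)
cross product → J_v[:, 1] = (-5.5537,-3.8619,0.0000)
J_ω[:, 1] = z_1
entry J[5][1] = 1.0000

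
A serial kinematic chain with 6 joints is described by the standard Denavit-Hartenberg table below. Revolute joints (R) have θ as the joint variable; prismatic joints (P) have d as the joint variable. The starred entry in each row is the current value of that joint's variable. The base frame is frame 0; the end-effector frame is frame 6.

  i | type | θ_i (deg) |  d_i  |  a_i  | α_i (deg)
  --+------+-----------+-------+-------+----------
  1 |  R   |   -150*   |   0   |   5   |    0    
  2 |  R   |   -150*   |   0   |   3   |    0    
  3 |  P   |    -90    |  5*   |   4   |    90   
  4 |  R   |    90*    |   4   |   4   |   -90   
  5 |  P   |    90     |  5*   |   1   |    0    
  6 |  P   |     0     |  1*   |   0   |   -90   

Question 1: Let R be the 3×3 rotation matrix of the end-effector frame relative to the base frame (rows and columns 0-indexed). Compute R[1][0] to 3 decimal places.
End-effector x-axis (col 0 of R) = (0.5000,0.8660,0.0000)
R[1][0] = 0.8660

0.866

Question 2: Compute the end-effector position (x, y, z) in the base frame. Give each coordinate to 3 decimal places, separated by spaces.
after link 1: o_1 = (-4.3301, -2.5000, 0.0000)
after link 2: o_2 = (-2.8301, 0.0981, 0.0000)
after link 3: o_3 = (0.6340, -1.9019, 5.0000)
after link 4: o_4 = (-1.3660, -5.3660, 9.0000)
after link 5: o_5 = (-5.1962, -2.0000, 9.0000)
after link 6: o_6 = (-6.0622, -1.5000, 9.0000)

-6.062 -1.500 9.000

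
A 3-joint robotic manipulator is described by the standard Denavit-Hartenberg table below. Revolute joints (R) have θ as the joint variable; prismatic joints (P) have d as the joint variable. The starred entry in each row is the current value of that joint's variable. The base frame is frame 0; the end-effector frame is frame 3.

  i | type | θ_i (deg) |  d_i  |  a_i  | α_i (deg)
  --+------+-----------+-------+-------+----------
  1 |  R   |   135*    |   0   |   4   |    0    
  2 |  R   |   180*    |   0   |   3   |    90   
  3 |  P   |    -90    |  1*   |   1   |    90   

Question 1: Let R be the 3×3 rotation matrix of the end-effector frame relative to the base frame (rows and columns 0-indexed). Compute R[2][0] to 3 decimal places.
End-effector x-axis (col 0 of R) = (-0.0000,-0.0000,-1.0000)
R[2][0] = -1.0000

-1.000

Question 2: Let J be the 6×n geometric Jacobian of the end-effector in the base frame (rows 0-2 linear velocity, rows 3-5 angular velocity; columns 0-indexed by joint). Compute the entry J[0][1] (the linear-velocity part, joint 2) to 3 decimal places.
axis z_1 = (0.0000,0.0000,1.0000); lever o_n−o_1 = (1.4142,-2.8284,-1.0000)
cross product → J_v[:, 1] = (2.8284,1.4142,-0.0000)
J_ω[:, 1] = z_1
entry J[0][1] = 2.8284

2.828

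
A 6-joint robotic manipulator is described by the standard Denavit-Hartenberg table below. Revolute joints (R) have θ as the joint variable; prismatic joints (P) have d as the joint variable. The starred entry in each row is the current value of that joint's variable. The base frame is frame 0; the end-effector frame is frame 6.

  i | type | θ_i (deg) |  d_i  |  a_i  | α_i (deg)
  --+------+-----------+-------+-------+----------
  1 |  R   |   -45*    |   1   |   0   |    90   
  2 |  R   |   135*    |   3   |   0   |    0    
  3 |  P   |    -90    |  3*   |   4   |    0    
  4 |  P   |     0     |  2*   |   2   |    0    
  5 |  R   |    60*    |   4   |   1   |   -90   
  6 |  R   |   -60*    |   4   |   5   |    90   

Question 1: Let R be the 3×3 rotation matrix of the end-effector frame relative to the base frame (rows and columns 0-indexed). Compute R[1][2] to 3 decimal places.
-0.512

End-effector z-axis (col 2 of R) = (-0.1951,-0.5120,-0.8365)
R[1][2] = -0.5120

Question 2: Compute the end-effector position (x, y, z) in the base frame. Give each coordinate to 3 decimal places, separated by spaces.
after link 1: o_1 = (0.0000, 0.0000, 1.0000)
after link 2: o_2 = (-2.1213, -2.1213, 1.0000)
after link 3: o_3 = (-2.2426, -6.2426, 3.8284)
after link 4: o_4 = (-2.6569, -8.6569, 5.2426)
after link 5: o_5 = (-5.6683, -11.3023, 6.2086)
after link 6: o_6 = (-11.9197, -11.1745, 7.5881)

-11.920 -11.175 7.588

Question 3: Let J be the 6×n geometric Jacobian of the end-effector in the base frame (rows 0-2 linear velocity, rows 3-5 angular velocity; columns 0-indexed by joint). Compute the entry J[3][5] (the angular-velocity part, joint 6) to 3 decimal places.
axis z_5 = (-0.6830,0.6830,-0.2588); lever o_n−o_5 = (-6.2514,0.1277,1.3795)
cross product → J_v[:, 5] = (0.9753,2.5602,4.1826)
J_ω[:, 5] = z_5
entry J[3][5] = -0.6830

-0.683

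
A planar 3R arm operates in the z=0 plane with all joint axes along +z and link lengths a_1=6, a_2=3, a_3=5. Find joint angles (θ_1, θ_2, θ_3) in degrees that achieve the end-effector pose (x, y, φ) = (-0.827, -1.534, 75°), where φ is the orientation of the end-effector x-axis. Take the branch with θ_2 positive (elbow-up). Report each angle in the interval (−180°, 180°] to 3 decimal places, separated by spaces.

-135.001 90.008 119.992

wrist centre = target − a_3·(cos φ, sin φ) = (-2.1211, -6.3636)
cos θ_2 = (44.9948−6²−3²)/(2·6·3) = -0.0001; θ_2 = 90.0082° (elbow-up)
β = atan2(-6.3636,-2.1211) = -108.4340°; ψ = atan2(3.0000,5.9996) = 26.5667°
θ_1 = β − ψ = -135.0007°
θ_3 = φ − θ_1 − θ_2 = 119.9925° (wrapped to (-180°,180°])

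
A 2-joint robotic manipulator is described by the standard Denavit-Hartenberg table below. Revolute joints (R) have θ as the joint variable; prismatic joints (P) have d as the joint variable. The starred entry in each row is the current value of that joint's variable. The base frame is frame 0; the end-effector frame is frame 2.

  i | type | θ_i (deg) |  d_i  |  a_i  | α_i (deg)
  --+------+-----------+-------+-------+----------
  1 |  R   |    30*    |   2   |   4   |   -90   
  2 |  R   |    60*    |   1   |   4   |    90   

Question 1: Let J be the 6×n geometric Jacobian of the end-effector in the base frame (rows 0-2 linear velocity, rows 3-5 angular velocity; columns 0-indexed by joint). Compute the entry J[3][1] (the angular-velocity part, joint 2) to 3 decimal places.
-0.500

axis z_1 = (-0.5000,0.8660,0.0000); lever o_n−o_1 = (1.2321,1.8660,-3.4641)
cross product → J_v[:, 1] = (-3.0000,-1.7321,-2.0000)
J_ω[:, 1] = z_1
entry J[3][1] = -0.5000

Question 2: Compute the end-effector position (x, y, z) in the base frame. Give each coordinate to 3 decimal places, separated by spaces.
after link 1: o_1 = (3.4641, 2.0000, 2.0000)
after link 2: o_2 = (4.6962, 3.8660, -1.4641)

4.696 3.866 -1.464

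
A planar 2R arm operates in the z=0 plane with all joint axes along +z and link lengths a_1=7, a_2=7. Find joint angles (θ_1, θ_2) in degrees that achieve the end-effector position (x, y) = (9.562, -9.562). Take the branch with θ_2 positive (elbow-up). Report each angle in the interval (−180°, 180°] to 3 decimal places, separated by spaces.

cos θ_2 = (182.8637−7²−7²)/(2·7·7) = 0.8660; θ_2 = 30.0080° (elbow-up)
β = atan2(-9.5620,9.5620) = -45.0000°; ψ = atan2(3.5008,13.0617) = 15.0040°
θ_1 = β − ψ = -60.0040°

-60.004 30.008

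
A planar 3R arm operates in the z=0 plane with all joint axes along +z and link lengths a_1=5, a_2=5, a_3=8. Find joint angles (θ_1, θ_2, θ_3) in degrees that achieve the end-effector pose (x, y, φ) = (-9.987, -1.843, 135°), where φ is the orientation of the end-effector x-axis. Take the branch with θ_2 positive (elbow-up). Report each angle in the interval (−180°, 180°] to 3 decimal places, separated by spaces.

-150.002 60.003 -135.001

wrist centre = target − a_3·(cos φ, sin φ) = (-4.3301, -7.4999)
cos θ_2 = (74.9980−5²−5²)/(2·5·5) = 0.5000; θ_2 = 60.0027° (elbow-up)
β = atan2(-7.4999,-4.3301) = -120.0006°; ψ = atan2(4.3302,7.4998) = 30.0013°
θ_1 = β − ψ = -150.0019°
θ_3 = φ − θ_1 − θ_2 = -135.0007° (wrapped to (-180°,180°])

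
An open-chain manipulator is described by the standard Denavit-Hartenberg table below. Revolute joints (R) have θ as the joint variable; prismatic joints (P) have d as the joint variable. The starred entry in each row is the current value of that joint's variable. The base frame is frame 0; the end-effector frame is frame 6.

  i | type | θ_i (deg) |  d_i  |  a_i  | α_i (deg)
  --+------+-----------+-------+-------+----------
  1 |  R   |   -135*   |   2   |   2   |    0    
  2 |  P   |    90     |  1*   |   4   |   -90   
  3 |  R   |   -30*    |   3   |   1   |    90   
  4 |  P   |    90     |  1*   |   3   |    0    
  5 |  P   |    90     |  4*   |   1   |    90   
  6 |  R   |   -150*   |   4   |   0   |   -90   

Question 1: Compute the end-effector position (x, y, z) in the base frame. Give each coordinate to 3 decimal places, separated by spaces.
after link 1: o_1 = (-1.4142, -1.4142, 2.0000)
after link 2: o_2 = (1.4142, -4.2426, 3.0000)
after link 3: o_3 = (4.1479, -2.7337, 3.5000)
after link 4: o_4 = (5.9157, -0.2588, 4.3660)
after link 5: o_5 = (3.8891, 1.7678, 7.3301)
after link 6: o_6 = (6.7175, 4.5962, 7.3301)

6.718 4.596 7.330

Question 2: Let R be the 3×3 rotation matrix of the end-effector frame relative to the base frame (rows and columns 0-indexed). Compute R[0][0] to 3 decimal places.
0.707

End-effector x-axis (col 0 of R) = (0.7071,-0.7071,0.0000)
R[0][0] = 0.7071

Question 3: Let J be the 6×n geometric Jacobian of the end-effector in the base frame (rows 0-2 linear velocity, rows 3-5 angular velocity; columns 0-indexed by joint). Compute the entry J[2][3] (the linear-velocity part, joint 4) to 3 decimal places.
0.866

prismatic axis z_3 = (-0.3536,0.3536,0.8660)
J_v[:, 3] = z_3; J_ω[:, 3] = (0,0,0)
entry J[2][3] = 0.8660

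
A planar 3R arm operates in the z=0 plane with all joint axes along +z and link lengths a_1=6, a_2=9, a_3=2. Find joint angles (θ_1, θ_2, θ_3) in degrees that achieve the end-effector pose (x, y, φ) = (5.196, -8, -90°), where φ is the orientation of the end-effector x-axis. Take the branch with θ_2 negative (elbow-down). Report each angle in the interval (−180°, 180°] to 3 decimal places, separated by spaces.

30.000 -120.001 0.001

wrist centre = target − a_3·(cos φ, sin φ) = (5.1960, -6.0000)
cos θ_2 = (62.9984−6²−9²)/(2·6·9) = -0.5000; θ_2 = -120.0010° (elbow-down)
β = atan2(-6.0000,5.1960) = -49.1074°; ψ = atan2(-7.7942,1.4999) = -79.1074°
θ_1 = β − ψ = 30.0000°
θ_3 = φ − θ_1 − θ_2 = 0.0010° (wrapped to (-180°,180°])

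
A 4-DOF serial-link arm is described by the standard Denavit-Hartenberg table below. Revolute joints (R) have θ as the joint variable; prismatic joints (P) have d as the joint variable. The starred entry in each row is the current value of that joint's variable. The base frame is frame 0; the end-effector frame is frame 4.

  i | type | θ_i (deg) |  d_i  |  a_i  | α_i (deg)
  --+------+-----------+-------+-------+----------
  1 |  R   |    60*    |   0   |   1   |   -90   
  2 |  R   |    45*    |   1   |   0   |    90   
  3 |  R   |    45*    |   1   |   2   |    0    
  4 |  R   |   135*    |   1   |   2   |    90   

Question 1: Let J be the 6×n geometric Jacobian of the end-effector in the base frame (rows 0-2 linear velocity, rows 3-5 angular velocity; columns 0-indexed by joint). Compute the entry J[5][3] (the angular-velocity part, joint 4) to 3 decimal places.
axis z_3 = (0.3536,0.6124,0.7071); lever o_n−o_3 = (-0.3536,-0.6124,2.1213)
cross product → J_v[:, 3] = (1.7321,-1.0000,0.0000)
J_ω[:, 3] = z_3
entry J[5][3] = 0.7071

0.707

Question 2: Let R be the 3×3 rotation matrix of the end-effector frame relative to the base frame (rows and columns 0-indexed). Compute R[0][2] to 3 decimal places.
End-effector z-axis (col 2 of R) = (-0.8660,0.5000,-0.0000)
R[0][2] = -0.8660

-0.866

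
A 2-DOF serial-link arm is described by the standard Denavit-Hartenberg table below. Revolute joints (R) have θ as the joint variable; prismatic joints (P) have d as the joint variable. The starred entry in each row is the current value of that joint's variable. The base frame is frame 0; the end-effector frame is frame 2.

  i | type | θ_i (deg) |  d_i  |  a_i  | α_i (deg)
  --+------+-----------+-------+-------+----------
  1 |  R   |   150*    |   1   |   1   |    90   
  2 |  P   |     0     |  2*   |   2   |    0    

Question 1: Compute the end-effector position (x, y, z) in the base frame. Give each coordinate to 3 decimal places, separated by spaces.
-1.598 3.232 1.000

after link 1: o_1 = (-0.8660, 0.5000, 1.0000)
after link 2: o_2 = (-1.5981, 3.2321, 1.0000)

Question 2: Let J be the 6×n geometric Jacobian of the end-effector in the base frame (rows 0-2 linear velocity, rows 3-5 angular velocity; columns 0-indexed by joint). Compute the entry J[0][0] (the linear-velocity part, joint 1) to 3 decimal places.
-3.232

axis z_0 = ẑ; lever o_n−o_0 = (-1.5981,3.2321,1.0000)
cross product → J_v[:, 0] = (-3.2321,-1.5981,0.0000)
J_ω[:, 0] = z_0
entry J[0][0] = -3.2321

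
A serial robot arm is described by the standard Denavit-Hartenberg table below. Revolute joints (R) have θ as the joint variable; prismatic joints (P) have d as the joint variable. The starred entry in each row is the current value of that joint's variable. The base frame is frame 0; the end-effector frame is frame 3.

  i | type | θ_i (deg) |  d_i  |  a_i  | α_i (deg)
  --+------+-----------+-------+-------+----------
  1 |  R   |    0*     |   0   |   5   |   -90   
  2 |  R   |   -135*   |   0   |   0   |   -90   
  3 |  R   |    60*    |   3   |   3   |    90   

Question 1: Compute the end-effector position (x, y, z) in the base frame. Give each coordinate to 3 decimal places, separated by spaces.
after link 1: o_1 = (5.0000, 0.0000, 0.0000)
after link 2: o_2 = (5.0000, 0.0000, 0.0000)
after link 3: o_3 = (6.0607, -2.5981, 3.1820)

6.061 -2.598 3.182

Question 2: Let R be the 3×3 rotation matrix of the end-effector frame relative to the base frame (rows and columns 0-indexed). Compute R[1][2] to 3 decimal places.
End-effector z-axis (col 2 of R) = (-0.6124,0.5000,0.6124)
R[1][2] = 0.5000

0.500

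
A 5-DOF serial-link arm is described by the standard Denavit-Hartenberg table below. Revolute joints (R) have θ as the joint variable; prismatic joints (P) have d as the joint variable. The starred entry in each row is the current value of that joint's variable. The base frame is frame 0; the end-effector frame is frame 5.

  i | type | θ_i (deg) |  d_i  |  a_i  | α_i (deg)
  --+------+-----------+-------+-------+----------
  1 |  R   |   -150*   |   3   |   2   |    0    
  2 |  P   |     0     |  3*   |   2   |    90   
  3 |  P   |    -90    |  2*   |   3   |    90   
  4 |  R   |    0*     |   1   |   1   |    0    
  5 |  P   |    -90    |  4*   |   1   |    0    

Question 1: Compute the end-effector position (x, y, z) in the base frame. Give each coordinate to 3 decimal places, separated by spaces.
after link 1: o_1 = (-1.7321, -1.0000, 3.0000)
after link 2: o_2 = (-3.4641, -2.0000, 6.0000)
after link 3: o_3 = (-4.4641, -0.2679, 3.0000)
after link 4: o_4 = (-3.5981, 0.2321, 2.0000)
after link 5: o_5 = (0.3660, 1.3660, 2.0000)

0.366 1.366 2.000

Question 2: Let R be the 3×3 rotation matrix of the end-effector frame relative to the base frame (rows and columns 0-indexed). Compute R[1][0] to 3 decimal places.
-0.866

End-effector x-axis (col 0 of R) = (0.5000,-0.8660,-0.0000)
R[1][0] = -0.8660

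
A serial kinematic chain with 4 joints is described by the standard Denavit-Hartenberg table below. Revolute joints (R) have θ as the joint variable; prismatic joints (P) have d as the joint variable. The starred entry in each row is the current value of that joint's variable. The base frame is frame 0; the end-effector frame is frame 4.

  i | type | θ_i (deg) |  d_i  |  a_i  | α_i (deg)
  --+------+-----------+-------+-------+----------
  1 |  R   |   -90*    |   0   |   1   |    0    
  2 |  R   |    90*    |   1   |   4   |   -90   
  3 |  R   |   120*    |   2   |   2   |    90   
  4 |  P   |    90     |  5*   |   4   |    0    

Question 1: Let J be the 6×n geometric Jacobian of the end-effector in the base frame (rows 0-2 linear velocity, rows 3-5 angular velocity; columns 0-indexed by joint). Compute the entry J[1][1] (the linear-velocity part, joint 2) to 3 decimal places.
axis z_1 = (0.0000,0.0000,1.0000); lever o_n−o_1 = (7.3301,6.0000,-3.2321)
cross product → J_v[:, 1] = (-6.0000,7.3301,0.0000)
J_ω[:, 1] = z_1
entry J[1][1] = 7.3301

7.330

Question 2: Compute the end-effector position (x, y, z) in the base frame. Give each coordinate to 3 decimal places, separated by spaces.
7.330 5.000 -3.232

after link 1: o_1 = (0.0000, -1.0000, 0.0000)
after link 2: o_2 = (4.0000, -1.0000, 1.0000)
after link 3: o_3 = (3.0000, 1.0000, -0.7321)
after link 4: o_4 = (7.3301, 5.0000, -3.2321)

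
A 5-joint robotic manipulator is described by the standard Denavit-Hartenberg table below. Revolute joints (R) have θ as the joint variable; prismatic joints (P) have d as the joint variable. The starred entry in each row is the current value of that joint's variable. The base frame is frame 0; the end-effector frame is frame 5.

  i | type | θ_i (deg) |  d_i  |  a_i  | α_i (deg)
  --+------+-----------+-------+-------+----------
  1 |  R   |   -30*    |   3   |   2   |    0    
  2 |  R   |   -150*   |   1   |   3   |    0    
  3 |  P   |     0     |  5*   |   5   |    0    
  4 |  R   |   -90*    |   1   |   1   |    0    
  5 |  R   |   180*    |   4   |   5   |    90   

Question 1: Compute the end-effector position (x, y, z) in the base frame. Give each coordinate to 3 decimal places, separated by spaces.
-6.268 -5.000 14.000

after link 1: o_1 = (1.7321, -1.0000, 3.0000)
after link 2: o_2 = (-1.2679, -1.0000, 4.0000)
after link 3: o_3 = (-6.2679, -1.0000, 9.0000)
after link 4: o_4 = (-6.2679, 0.0000, 10.0000)
after link 5: o_5 = (-6.2679, -5.0000, 14.0000)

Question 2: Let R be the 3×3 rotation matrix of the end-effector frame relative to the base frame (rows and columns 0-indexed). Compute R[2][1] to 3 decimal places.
1.000

End-effector y-axis (col 1 of R) = (0.0000,-0.0000,1.0000)
R[2][1] = 1.0000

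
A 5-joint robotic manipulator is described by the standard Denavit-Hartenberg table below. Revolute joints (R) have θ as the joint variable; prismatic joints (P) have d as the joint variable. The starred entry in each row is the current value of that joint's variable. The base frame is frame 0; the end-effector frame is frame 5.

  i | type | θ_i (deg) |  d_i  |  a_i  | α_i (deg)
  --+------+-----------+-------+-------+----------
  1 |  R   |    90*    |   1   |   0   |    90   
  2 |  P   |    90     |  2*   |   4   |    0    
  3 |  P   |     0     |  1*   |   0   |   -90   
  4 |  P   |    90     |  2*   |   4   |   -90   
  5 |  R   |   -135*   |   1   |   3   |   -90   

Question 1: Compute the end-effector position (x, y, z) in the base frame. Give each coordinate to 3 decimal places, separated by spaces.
1.121 -4.121 4.000

after link 1: o_1 = (0.0000, 0.0000, 1.0000)
after link 2: o_2 = (2.0000, 0.0000, 5.0000)
after link 3: o_3 = (3.0000, 0.0000, 5.0000)
after link 4: o_4 = (-1.0000, -2.0000, 5.0000)
after link 5: o_5 = (1.1213, -4.1213, 4.0000)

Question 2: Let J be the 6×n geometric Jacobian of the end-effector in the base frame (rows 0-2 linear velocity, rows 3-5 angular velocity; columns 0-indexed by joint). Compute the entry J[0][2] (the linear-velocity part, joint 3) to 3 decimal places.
1.000

prismatic axis z_2 = (1.0000,-0.0000,0.0000)
J_v[:, 2] = z_2; J_ω[:, 2] = (0,0,0)
entry J[0][2] = 1.0000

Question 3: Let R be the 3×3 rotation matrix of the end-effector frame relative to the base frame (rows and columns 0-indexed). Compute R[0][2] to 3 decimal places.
End-effector z-axis (col 2 of R) = (-0.7071,-0.7071,0.0000)
R[0][2] = -0.7071

-0.707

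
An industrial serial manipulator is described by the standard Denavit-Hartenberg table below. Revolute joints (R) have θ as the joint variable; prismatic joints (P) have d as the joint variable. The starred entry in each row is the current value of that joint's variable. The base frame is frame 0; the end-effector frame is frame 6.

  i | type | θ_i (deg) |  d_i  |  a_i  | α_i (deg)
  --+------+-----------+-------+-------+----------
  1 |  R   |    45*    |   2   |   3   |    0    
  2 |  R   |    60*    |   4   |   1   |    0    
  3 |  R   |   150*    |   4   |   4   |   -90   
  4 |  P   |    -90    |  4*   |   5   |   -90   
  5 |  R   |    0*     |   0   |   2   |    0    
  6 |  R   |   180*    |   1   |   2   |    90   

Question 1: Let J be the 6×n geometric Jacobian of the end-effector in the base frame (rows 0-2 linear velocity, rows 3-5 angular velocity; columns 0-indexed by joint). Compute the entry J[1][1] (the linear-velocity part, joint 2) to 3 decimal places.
2.311

axis z_1 = (0.0000,0.0000,1.0000); lever o_n−o_1 = (2.3108,-4.8990,13.0000)
cross product → J_v[:, 1] = (4.8990,2.3108,-0.0000)
J_ω[:, 1] = z_1
entry J[1][1] = 2.3108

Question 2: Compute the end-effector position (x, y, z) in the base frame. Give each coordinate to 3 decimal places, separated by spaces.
after link 1: o_1 = (2.1213, 2.1213, 2.0000)
after link 2: o_2 = (1.8625, 3.0872, 6.0000)
after link 3: o_3 = (0.8272, -0.7765, 10.0000)
after link 4: o_4 = (4.6909, -1.8117, 15.0000)
after link 5: o_5 = (4.6909, -1.8117, 17.0000)
after link 6: o_6 = (4.4321, -2.7777, 15.0000)

4.432 -2.778 15.000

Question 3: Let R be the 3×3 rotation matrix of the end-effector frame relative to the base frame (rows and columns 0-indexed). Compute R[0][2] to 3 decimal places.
-0.966

End-effector z-axis (col 2 of R) = (-0.9659,0.2588,0.0000)
R[0][2] = -0.9659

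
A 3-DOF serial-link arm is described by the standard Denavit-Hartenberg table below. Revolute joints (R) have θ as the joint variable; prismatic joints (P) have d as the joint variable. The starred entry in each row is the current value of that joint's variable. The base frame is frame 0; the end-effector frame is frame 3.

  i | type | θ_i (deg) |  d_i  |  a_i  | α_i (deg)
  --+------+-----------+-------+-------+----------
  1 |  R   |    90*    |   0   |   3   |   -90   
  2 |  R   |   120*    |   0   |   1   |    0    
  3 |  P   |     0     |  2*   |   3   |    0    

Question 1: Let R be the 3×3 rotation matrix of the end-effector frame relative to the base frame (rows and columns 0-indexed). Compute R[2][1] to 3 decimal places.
0.500

End-effector y-axis (col 1 of R) = (-0.0000,-0.8660,0.5000)
R[2][1] = 0.5000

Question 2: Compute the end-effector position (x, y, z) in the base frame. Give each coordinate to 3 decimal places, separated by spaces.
after link 1: o_1 = (0.0000, 3.0000, 0.0000)
after link 2: o_2 = (0.0000, 2.5000, -0.8660)
after link 3: o_3 = (-2.0000, 1.0000, -3.4641)

-2.000 1.000 -3.464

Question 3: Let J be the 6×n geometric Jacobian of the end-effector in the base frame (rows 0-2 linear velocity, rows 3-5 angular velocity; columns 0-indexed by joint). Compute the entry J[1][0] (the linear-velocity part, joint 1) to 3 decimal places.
-2.000

axis z_0 = ẑ; lever o_n−o_0 = (-2.0000,1.0000,-3.4641)
cross product → J_v[:, 0] = (-1.0000,-2.0000,0.0000)
J_ω[:, 0] = z_0
entry J[1][0] = -2.0000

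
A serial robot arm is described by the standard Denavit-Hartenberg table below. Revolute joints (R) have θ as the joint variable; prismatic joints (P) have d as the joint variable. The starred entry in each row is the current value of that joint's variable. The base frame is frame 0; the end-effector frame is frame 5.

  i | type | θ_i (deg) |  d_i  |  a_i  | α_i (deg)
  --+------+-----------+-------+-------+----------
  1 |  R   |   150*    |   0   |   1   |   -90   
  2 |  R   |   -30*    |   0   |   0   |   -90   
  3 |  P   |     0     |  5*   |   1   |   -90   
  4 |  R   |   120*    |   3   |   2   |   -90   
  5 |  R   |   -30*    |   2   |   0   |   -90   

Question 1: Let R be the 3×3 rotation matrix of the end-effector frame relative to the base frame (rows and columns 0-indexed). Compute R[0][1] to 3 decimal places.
-0.433

End-effector y-axis (col 1 of R) = (-0.4330,0.2500,0.8660)
R[0][1] = -0.4330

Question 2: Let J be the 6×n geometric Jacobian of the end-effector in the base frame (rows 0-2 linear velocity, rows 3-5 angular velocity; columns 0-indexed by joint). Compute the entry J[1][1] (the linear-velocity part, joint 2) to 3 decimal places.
-2.281

axis z_1 = (-0.5000,-0.8660,0.0000); lever o_n−o_1 = (0.9510,2.9151,-4.5622)
cross product → J_v[:, 1] = (3.9510,-2.2811,-0.6340)
J_ω[:, 1] = z_1
entry J[1][1] = -2.2811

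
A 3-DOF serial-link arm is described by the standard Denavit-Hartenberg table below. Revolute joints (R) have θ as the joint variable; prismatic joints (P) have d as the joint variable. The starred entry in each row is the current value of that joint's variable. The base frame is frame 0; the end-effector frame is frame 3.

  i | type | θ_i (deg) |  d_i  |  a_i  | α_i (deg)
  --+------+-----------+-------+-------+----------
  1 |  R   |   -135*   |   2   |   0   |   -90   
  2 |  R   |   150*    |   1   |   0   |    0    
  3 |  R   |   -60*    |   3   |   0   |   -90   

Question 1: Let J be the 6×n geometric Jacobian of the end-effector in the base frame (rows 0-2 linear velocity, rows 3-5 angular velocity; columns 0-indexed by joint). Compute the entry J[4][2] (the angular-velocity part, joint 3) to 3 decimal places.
-0.707

axis z_2 = (0.7071,-0.7071,0.0000); lever o_n−o_2 = (2.1213,-2.1213,0.0000)
cross product → J_v[:, 2] = (0.0000,0.0000,0.0000)
J_ω[:, 2] = z_2
entry J[4][2] = -0.7071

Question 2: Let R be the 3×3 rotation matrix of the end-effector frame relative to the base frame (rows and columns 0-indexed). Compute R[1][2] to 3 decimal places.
0.707

End-effector z-axis (col 2 of R) = (0.7071,0.7071,0.0000)
R[1][2] = 0.7071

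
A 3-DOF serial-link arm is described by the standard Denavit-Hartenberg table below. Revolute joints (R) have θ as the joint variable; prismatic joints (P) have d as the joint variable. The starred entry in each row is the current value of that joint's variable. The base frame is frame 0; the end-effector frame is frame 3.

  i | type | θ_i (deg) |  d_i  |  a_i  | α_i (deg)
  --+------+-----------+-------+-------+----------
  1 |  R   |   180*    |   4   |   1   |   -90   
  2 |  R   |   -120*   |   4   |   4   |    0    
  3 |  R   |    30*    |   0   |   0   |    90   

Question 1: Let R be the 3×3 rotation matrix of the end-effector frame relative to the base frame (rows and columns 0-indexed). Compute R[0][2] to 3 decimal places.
1.000

End-effector z-axis (col 2 of R) = (1.0000,-0.0000,0.0000)
R[0][2] = 1.0000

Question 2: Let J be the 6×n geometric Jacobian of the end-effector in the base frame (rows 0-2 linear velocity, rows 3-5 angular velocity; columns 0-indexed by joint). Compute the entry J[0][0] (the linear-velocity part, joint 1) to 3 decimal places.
axis z_0 = ẑ; lever o_n−o_0 = (1.0000,-4.0000,7.4641)
cross product → J_v[:, 0] = (4.0000,1.0000,-0.0000)
J_ω[:, 0] = z_0
entry J[0][0] = 4.0000

4.000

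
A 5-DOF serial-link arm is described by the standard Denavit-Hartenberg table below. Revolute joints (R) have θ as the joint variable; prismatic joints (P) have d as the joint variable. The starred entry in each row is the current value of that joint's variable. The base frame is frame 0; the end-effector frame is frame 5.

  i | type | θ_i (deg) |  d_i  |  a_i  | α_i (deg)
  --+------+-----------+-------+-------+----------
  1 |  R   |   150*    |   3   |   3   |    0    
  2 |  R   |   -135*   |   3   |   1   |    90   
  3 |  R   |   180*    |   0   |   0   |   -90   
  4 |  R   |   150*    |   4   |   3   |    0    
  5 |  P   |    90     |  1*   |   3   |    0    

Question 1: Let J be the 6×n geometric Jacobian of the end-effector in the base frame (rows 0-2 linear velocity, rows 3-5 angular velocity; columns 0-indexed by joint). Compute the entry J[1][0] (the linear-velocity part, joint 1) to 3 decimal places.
axis z_0 = ẑ; lever o_n−o_0 = (2.6105,1.7588,1.0000)
cross product → J_v[:, 0] = (-1.7588,2.6105,0.0000)
J_ω[:, 0] = z_0
entry J[1][0] = 2.6105

2.610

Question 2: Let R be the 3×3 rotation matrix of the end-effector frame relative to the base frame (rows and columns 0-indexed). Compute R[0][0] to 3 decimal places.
End-effector x-axis (col 0 of R) = (0.7071,-0.7071,0.0000)
R[0][0] = 0.7071

0.707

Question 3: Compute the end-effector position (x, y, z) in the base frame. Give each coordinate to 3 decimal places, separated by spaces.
2.610 1.759 1.000

after link 1: o_1 = (-2.5981, 1.5000, 3.0000)
after link 2: o_2 = (-1.6322, 1.7588, 6.0000)
after link 3: o_3 = (-1.6322, 1.7588, 6.0000)
after link 4: o_4 = (0.4892, 3.8801, 2.0000)
after link 5: o_5 = (2.6105, 1.7588, 1.0000)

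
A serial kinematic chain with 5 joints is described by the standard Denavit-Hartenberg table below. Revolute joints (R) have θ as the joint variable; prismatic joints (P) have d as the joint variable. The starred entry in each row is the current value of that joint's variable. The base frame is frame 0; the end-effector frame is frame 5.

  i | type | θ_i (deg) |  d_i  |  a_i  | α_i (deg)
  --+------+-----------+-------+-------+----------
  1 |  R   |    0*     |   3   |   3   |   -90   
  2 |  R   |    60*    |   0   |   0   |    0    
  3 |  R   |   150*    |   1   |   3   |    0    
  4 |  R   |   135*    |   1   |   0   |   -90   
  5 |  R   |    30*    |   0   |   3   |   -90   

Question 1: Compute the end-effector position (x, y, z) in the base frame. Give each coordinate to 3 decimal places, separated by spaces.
after link 1: o_1 = (3.0000, 0.0000, 3.0000)
after link 2: o_2 = (3.0000, 0.0000, 3.0000)
after link 3: o_3 = (0.4019, 1.0000, 4.5000)
after link 4: o_4 = (0.4019, 2.0000, 4.5000)
after link 5: o_5 = (2.9115, 0.5000, 5.1724)

2.911 0.500 5.172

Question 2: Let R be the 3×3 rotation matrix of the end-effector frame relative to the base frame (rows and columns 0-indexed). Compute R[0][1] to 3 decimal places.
End-effector y-axis (col 1 of R) = (-0.2588,-0.0000,0.9659)
R[0][1] = -0.2588

-0.259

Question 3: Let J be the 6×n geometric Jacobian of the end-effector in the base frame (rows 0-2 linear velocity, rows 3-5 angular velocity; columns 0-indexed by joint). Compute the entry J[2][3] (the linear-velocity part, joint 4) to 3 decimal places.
axis z_3 = (0.0000,1.0000,0.0000); lever o_n−o_3 = (2.5095,-0.5000,0.6724)
cross product → J_v[:, 3] = (0.6724,0.0000,-2.5095)
J_ω[:, 3] = z_3
entry J[2][3] = -2.5095

-2.510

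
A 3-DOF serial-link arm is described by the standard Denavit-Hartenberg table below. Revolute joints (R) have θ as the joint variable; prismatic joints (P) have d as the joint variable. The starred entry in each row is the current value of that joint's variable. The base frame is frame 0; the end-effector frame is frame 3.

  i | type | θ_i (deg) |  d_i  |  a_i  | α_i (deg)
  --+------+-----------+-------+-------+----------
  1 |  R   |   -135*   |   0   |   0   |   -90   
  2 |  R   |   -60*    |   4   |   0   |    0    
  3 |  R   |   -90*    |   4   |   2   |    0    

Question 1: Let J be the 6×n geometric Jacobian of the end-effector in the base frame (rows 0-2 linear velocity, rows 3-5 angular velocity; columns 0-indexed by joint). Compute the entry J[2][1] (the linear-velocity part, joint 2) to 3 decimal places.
1.732

axis z_1 = (0.7071,-0.7071,0.0000); lever o_n−o_1 = (6.8816,-4.4321,1.0000)
cross product → J_v[:, 1] = (-0.7071,-0.7071,1.7321)
J_ω[:, 1] = z_1
entry J[2][1] = 1.7321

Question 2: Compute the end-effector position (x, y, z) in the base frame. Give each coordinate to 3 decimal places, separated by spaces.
after link 1: o_1 = (0.0000, 0.0000, 0.0000)
after link 2: o_2 = (2.8284, -2.8284, 0.0000)
after link 3: o_3 = (6.8816, -4.4321, 1.0000)

6.882 -4.432 1.000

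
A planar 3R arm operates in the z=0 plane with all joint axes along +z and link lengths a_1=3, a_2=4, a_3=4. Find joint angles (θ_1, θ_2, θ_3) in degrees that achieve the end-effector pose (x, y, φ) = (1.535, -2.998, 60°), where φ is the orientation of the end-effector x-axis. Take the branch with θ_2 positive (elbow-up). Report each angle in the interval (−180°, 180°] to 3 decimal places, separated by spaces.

-119.994 44.985 135.008

wrist centre = target − a_3·(cos φ, sin φ) = (-0.4650, -6.4621)
cos θ_2 = (41.9750−3²−4²)/(2·3·4) = 0.7073; θ_2 = 44.9851° (elbow-up)
β = atan2(-6.4621,-0.4650) = -94.1158°; ψ = atan2(2.8277,5.8292) = 25.8777°
θ_1 = β − ψ = -119.9935°
θ_3 = φ − θ_1 − θ_2 = 135.0084° (wrapped to (-180°,180°])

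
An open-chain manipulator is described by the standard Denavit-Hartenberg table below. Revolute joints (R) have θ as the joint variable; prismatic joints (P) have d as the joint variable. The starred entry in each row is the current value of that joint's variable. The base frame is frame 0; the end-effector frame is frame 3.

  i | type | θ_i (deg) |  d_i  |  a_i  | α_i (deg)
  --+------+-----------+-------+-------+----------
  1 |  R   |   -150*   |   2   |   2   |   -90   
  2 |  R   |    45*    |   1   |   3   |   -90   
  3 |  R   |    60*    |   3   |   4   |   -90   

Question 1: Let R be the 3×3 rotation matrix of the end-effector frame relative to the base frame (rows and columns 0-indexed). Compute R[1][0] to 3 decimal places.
End-effector x-axis (col 0 of R) = (-0.7392,0.5732,-0.3536)
R[1][0] = 0.5732

0.573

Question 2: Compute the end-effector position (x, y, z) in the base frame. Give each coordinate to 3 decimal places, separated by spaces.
after link 1: o_1 = (-1.7321, -1.0000, 2.0000)
after link 2: o_2 = (-3.0692, -2.9267, -0.1213)
after link 3: o_3 = (-4.1888, 0.4269, -3.6569)

-4.189 0.427 -3.657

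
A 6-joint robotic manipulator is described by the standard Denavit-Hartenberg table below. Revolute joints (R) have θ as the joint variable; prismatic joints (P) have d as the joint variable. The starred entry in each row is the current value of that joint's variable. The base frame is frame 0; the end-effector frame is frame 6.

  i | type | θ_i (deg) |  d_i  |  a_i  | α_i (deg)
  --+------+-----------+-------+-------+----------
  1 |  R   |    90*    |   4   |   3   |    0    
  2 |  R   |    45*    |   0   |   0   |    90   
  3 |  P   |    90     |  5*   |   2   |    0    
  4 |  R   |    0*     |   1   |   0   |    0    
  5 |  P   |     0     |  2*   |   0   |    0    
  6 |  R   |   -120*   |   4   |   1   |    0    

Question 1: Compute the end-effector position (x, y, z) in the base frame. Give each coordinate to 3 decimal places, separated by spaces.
7.873 12.098 5.500

after link 1: o_1 = (0.0000, 3.0000, 4.0000)
after link 2: o_2 = (0.0000, 3.0000, 4.0000)
after link 3: o_3 = (3.5355, 6.5355, 6.0000)
after link 4: o_4 = (4.2426, 7.2426, 6.0000)
after link 5: o_5 = (5.6569, 8.6569, 6.0000)
after link 6: o_6 = (7.8729, 12.0977, 5.5000)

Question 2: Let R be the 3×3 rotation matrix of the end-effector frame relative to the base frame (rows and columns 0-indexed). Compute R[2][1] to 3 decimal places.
End-effector y-axis (col 1 of R) = (-0.3536,0.3536,0.8660)
R[2][1] = 0.8660

0.866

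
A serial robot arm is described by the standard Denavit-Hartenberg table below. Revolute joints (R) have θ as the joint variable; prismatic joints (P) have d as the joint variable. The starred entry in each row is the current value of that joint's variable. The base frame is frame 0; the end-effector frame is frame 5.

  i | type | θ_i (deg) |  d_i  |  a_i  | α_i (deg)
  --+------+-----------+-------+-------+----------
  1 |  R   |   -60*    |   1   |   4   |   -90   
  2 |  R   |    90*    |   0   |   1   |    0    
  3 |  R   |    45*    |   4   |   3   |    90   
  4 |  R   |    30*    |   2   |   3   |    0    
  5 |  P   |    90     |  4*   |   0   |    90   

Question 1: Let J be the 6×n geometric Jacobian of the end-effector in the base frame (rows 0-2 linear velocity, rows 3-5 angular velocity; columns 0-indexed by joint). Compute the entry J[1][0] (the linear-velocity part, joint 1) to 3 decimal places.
axis z_0 = ẑ; lever o_n−o_0 = (6.9052,-0.9602,-8.2011)
cross product → J_v[:, 0] = (0.9602,6.9052,-0.0000)
J_ω[:, 0] = z_0
entry J[1][0] = 6.9052

6.905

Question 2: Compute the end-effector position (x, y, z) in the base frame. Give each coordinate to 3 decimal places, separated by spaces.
6.905 -0.960 -8.201

after link 1: o_1 = (2.0000, -3.4641, 1.0000)
after link 2: o_2 = (2.0000, -3.4641, 0.0000)
after link 3: o_3 = (4.4034, 0.3730, -2.1213)
after link 4: o_4 = (5.4910, 1.4893, -5.3727)
after link 5: o_5 = (6.9052, -0.9602, -8.2011)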